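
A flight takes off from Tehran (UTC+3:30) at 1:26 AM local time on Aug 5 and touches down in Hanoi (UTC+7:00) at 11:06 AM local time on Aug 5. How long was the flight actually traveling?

Departure in UTC: 1:26 AM − 3:30 = 9:56 PM on Aug 4.
Arrival in UTC: 11:06 AM − 7:00 = 4:06 AM on Aug 5.
Elapsed = 4:06 AM − 9:56 PM (+1 day) = 6 hours 10 minutes.

6 hours 10 minutes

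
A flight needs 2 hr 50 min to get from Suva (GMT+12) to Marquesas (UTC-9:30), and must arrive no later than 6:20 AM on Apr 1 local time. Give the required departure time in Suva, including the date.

Target arrival in UTC: 6:20 AM + 9:30 = 3:50 PM on Apr 1.
Subtract 2 hours 50 minutes → departure 1:00 PM UTC on Apr 1.
Suva is UTC+12:00: 1:00 PM + 12:00 = 1:00 AM on Apr 2.

1:00 AM on Apr 2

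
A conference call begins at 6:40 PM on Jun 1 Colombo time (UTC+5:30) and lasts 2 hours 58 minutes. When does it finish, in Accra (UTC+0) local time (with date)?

4:08 PM on June 1

Accra is 5:30 behind Colombo.
After 2 hours and 58 minutes it is 9:38 PM in Colombo.
Shift by the zone difference: 9:38 PM − 5:30 = 4:08 PM on Jun 1 in Accra.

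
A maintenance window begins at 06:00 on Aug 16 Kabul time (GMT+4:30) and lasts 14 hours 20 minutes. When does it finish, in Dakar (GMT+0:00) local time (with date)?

15:50 on August 16

Dakar is 4:30 behind Kabul.
After 14 hours 20 minutes it is 20:20 in Kabul.
Shift by the zone difference: 20:20 − 4:30 = 15:50 on Aug 16 in Dakar.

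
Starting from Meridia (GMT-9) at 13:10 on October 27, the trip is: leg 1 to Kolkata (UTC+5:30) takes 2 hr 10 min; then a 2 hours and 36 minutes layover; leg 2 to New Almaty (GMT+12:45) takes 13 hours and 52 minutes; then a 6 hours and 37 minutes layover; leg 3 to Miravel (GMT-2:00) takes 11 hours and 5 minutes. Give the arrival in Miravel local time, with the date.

08:30 on October 29

Convert departure to UTC: 13:10 + 9:00 = 22:10 UTC on Oct 27.
Add 2 hours and 10 minutes leg 1 → 00:20 UTC (Oct 28).
Add 2 hours and 36 minutes layover in Kolkata → 02:56 UTC.
Add 13 hours 52 minutes leg 2 → 16:48 UTC.
Add 6 hours and 37 minutes layover in New Almaty → 23:25 UTC.
Add 11 hours 5 minutes leg 3 → 10:30 UTC (Oct 29).
Miravel is UTC−2:00, so local arrival = 10:30 − 2:00 = 08:30 on Oct 29.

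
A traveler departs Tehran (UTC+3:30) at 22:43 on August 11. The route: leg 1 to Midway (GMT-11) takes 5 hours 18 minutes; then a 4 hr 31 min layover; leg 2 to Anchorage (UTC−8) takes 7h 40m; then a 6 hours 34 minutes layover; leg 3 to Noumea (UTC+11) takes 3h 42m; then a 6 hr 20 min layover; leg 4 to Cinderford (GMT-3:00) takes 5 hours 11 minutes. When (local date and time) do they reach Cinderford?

Convert departure to UTC: 22:43 − 3:30 = 19:13 UTC on Aug 11.
Add 5 hours and 18 minutes leg 1 → 00:31 UTC (Aug 12).
Add 4 hours and 31 minutes layover in Midway → 05:02 UTC.
Add 7 hours and 40 minutes leg 2 → 12:42 UTC.
Add 6 hours 34 minutes layover in Anchorage → 19:16 UTC.
Add 3 hours and 42 minutes leg 3 → 22:58 UTC.
Add 6 hours and 20 minutes layover in Noumea → 05:18 UTC (Aug 13).
Add 5 hours and 11 minutes leg 4 → 10:29 UTC.
Cinderford is UTC−3:00, so local arrival = 10:29 − 3:00 = 07:29 on Aug 13.

07:29 on August 13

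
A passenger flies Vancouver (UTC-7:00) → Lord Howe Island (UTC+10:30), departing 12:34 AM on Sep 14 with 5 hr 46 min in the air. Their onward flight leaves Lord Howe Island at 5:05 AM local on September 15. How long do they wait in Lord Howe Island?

Convert departure to UTC: 12:34 AM + 7:00 = 7:34 AM UTC on Sep 14.
Add 5 hours 46 minutes flight time → 1:20 PM UTC.
Lord Howe Island is UTC+10:30, so local arrival = 1:20 PM + 10:30 = 11:50 PM on Sep 14.
Layover = 5:05 AM − 11:50 PM (+1 day) = 5 hours 15 minutes.

5 hours 15 minutes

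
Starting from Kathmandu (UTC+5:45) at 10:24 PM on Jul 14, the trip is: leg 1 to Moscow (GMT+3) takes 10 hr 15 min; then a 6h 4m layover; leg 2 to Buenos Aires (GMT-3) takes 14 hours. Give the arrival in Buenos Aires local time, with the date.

7:58 PM on Jul 15

Convert departure to UTC: 10:24 PM − 5:45 = 4:39 PM UTC on Jul 14.
Add 10 hours and 15 minutes leg 1 → 2:54 AM UTC (Jul 15).
Add 6 hours and 4 minutes layover in Moscow → 8:58 AM UTC.
Add 14 hours leg 2 → 10:58 PM UTC.
Buenos Aires is UTC−3:00, so local arrival = 10:58 PM − 3:00 = 7:58 PM on Jul 15.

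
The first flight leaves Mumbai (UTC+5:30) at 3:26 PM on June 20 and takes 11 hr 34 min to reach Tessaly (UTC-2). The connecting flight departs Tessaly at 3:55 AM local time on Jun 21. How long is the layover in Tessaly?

Convert departure to UTC: 3:26 PM − 5:30 = 9:56 AM UTC on Jun 20.
Add 11 hours and 34 minutes flight time → 9:30 PM UTC.
Tessaly is UTC−2:00, so local arrival = 9:30 PM − 2:00 = 7:30 PM on Jun 20.
Layover = 3:55 AM − 7:30 PM (+1 day) = 8 hours 25 minutes.

8 hours 25 minutes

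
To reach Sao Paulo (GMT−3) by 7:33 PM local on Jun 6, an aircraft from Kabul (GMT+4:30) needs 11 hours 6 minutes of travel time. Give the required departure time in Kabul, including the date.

Target arrival in UTC: 7:33 PM + 3:00 = 10:33 PM on Jun 6.
Subtract 11 hours 6 minutes → departure 11:27 AM UTC on Jun 6.
Kabul is UTC+4:30: 11:27 AM + 4:30 = 3:57 PM on Jun 6.

3:57 PM on June 6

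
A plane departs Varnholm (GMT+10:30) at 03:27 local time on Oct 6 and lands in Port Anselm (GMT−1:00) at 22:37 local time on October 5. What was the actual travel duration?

Port Anselm is 11:30 behind Varnholm.
Clock-face elapsed time (ignoring zones) is −4 hours 50 minutes.
Actual elapsed = −4 hours 50 minutes + 11:30 = 6 hours 40 minutes.

6 hours 40 minutes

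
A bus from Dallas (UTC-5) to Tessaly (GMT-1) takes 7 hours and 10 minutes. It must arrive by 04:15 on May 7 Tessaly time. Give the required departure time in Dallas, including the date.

17:05 on May 6

Target arrival in UTC: 04:15 + 1:00 = 05:15 on May 7.
Subtract 7 hours 10 minutes → departure 22:05 UTC on May 6.
Dallas is UTC−5:00: 22:05 − 5:00 = 17:05 on May 6.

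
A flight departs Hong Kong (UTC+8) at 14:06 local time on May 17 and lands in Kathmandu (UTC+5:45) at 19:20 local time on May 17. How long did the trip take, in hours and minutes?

Departure in UTC: 14:06 − 8:00 = 06:06 on May 17.
Arrival in UTC: 19:20 − 5:45 = 13:35 on May 17.
Elapsed = 13:35 − 06:06 = 7 hours 29 minutes.

7 hours 29 minutes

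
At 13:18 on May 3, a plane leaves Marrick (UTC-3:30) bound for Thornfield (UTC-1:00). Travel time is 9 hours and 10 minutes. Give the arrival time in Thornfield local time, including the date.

00:58 on May 4

Thornfield is 2:30 ahead of Marrick.
After 9 hours and 10 minutes it is 22:28 in Marrick.
Shift by the zone difference: 22:28 + 2:30 = 00:58 on May 4 in Thornfield.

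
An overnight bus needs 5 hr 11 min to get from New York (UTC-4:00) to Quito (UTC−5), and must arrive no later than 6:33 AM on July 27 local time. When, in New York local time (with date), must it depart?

2:22 AM on Jul 27

Target arrival in UTC: 6:33 AM + 5:00 = 11:33 AM on Jul 27.
Subtract 5 hours and 11 minutes → departure 6:22 AM UTC on Jul 27.
New York is UTC−4:00: 6:22 AM − 4:00 = 2:22 AM on Jul 27.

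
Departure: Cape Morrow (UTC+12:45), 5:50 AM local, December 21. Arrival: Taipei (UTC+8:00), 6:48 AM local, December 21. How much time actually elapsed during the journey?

Departure in UTC: 5:50 AM − 12:45 = 5:05 PM on Dec 20.
Arrival in UTC: 6:48 AM − 8:00 = 10:48 PM on Dec 20.
Elapsed = 10:48 PM − 5:05 PM = 5 hours 43 minutes.

5 hours 43 minutes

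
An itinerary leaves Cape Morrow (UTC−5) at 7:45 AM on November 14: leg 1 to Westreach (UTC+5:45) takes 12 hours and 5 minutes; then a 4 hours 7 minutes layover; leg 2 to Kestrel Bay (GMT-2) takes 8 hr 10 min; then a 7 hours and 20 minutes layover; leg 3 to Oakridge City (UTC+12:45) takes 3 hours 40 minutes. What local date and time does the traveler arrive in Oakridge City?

12:52 PM on Nov 16

Convert departure to UTC: 7:45 AM + 5:00 = 12:45 PM UTC on Nov 14.
Add 12 hours and 5 minutes leg 1 → 12:50 AM UTC (Nov 15).
Add 4 hours 7 minutes layover in Westreach → 4:57 AM UTC.
Add 8 hours 10 minutes leg 2 → 1:07 PM UTC.
Add 7 hours 20 minutes layover in Kestrel Bay → 8:27 PM UTC.
Add 3 hours 40 minutes leg 3 → 12:07 AM UTC (Nov 16).
Oakridge City is UTC+12:45, so local arrival = 12:07 AM + 12:45 = 12:52 PM on Nov 16.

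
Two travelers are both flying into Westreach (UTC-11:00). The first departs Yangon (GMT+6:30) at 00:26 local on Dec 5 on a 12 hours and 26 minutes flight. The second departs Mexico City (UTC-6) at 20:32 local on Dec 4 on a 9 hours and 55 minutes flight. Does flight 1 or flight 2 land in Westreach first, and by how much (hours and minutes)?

Flight 1 in UTC: 00:26 − 6:30 = 17:56 on Dec 4.
+12 hours and 26 minutes → arrive 06:22 UTC on Dec 5.
Flight 2 in UTC: 20:32 + 6:00 = 02:32 on Dec 5.
+9 hours 55 minutes → arrive 12:27 UTC on Dec 5.
Flight 1 lands earlier by 6 hours 5 minutes.

the first, by 6 hours 5 minutes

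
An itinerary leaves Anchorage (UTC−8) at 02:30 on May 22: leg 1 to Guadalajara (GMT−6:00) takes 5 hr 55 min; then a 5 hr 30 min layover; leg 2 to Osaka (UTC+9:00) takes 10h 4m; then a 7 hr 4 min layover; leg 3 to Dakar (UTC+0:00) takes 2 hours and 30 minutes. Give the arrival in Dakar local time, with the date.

17:33 on May 23

Convert departure to UTC: 02:30 + 8:00 = 10:30 UTC on May 22.
Add 5 hours 55 minutes leg 1 → 16:25 UTC.
Add 5 hours 30 minutes layover in Guadalajara → 21:55 UTC.
Add 10 hours 4 minutes leg 2 → 07:59 UTC (May 23).
Add 7 hours 4 minutes layover in Osaka → 15:03 UTC.
Add 2 hours and 30 minutes leg 3 → 17:33 UTC.
Dakar is UTC+0, so local arrival is the same: 17:33 on May 23.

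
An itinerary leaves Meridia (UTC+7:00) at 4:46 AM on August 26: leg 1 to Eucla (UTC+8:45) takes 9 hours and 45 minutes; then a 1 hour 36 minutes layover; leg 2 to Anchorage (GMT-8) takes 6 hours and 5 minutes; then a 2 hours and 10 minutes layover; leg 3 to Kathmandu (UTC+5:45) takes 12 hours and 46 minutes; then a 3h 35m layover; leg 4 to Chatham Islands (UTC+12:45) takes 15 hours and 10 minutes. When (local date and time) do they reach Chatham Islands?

1:38 PM on August 28

Convert departure to UTC: 4:46 AM − 7:00 = 9:46 PM UTC on Aug 25.
Add 9 hours 45 minutes leg 1 → 7:31 AM UTC (Aug 26).
Add 1 hour and 36 minutes layover in Eucla → 9:07 AM UTC.
Add 6 hours 5 minutes leg 2 → 3:12 PM UTC.
Add 2 hours and 10 minutes layover in Anchorage → 5:22 PM UTC.
Add 12 hours and 46 minutes leg 3 → 6:08 AM UTC (Aug 27).
Add 3 hours and 35 minutes layover in Kathmandu → 9:43 AM UTC.
Add 15 hours 10 minutes leg 4 → 12:53 AM UTC (Aug 28).
Chatham Islands is UTC+12:45, so local arrival = 12:53 AM + 12:45 = 1:38 PM on Aug 28.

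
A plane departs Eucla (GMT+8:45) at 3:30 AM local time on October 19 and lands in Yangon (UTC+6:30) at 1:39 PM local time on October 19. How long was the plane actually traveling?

12 hours 24 minutes

Yangon is 2:15 behind Eucla.
Clock-face elapsed time (ignoring zones) is 10 hours 9 minutes.
Actual elapsed = 10 hours 9 minutes + 2:15 = 12 hours 24 minutes.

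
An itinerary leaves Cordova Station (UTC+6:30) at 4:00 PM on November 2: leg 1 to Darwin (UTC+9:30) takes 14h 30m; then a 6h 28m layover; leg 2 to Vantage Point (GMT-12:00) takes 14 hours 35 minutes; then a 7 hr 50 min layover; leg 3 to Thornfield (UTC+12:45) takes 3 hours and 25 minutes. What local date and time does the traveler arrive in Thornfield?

9:03 PM on November 4

Convert departure to UTC: 4:00 PM − 6:30 = 9:30 AM UTC on Nov 2.
Add 14 hours 30 minutes leg 1 → 12:00 AM UTC (Nov 3).
Add 6 hours 28 minutes layover in Darwin → 6:28 AM UTC.
Add 14 hours and 35 minutes leg 2 → 9:03 PM UTC.
Add 7 hours and 50 minutes layover in Vantage Point → 4:53 AM UTC (Nov 4).
Add 3 hours and 25 minutes leg 3 → 8:18 AM UTC.
Thornfield is UTC+12:45, so local arrival = 8:18 AM + 12:45 = 9:03 PM on Nov 4.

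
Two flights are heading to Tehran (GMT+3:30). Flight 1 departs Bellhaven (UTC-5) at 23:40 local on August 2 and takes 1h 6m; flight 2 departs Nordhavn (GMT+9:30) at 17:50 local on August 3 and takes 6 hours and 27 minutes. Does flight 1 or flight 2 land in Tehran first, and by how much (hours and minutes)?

Flight 1 in UTC: 23:40 + 5:00 = 04:40 on Aug 3.
+1 hour and 6 minutes → arrive 05:46 UTC on Aug 3.
Flight 2 in UTC: 17:50 − 9:30 = 08:20 on Aug 3.
+6 hours 27 minutes → arrive 14:47 UTC on Aug 3.
Flight 1 lands earlier by 9 hours 1 minute.

the first, by 9 hours 1 minute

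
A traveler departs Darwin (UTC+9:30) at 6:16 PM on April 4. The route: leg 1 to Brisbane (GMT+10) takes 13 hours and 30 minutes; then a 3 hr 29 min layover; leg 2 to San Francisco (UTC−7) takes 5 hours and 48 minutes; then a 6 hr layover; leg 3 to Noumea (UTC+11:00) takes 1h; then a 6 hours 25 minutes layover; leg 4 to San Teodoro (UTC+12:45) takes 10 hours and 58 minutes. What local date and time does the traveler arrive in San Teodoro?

Convert departure to UTC: 6:16 PM − 9:30 = 8:46 AM UTC on Apr 4.
Add 13 hours and 30 minutes leg 1 → 10:16 PM UTC.
Add 3 hours and 29 minutes layover in Brisbane → 1:45 AM UTC (Apr 5).
Add 5 hours 48 minutes leg 2 → 7:33 AM UTC.
Add 6 hours layover in San Francisco → 1:33 PM UTC.
Add 1 hour leg 3 → 2:33 PM UTC.
Add 6 hours and 25 minutes layover in Noumea → 8:58 PM UTC.
Add 10 hours 58 minutes leg 4 → 7:56 AM UTC (Apr 6).
San Teodoro is UTC+12:45, so local arrival = 7:56 AM + 12:45 = 8:41 PM on Apr 6.

8:41 PM on April 6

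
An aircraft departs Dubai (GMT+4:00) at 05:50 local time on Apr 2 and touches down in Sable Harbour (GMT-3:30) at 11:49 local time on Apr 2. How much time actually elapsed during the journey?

Departure in UTC: 05:50 − 4:00 = 01:50 on Apr 2.
Arrival in UTC: 11:49 + 3:30 = 15:19 on Apr 2.
Elapsed = 15:19 − 01:50 = 13 hours 29 minutes.

13 hours 29 minutes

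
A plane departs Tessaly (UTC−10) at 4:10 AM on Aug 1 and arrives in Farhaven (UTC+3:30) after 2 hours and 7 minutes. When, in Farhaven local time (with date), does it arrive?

7:47 PM on August 1

Convert departure to UTC: 4:10 AM + 10:00 = 2:10 PM UTC on Aug 1.
Add 2 hours 7 minutes travel time → 4:17 PM UTC.
Farhaven is UTC+3:30, so local arrival = 4:17 PM + 3:30 = 7:47 PM on Aug 1.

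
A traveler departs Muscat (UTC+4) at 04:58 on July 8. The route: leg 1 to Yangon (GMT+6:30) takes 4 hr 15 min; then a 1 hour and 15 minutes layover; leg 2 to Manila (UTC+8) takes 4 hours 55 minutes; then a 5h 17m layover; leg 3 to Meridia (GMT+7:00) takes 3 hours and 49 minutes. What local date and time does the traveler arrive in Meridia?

Convert departure to UTC: 04:58 − 4:00 = 00:58 UTC on Jul 8.
Add 4 hours and 15 minutes leg 1 → 05:13 UTC.
Add 1 hour and 15 minutes layover in Yangon → 06:28 UTC.
Add 4 hours and 55 minutes leg 2 → 11:23 UTC.
Add 5 hours 17 minutes layover in Manila → 16:40 UTC.
Add 3 hours and 49 minutes leg 3 → 20:29 UTC.
Meridia is UTC+7:00, so local arrival = 20:29 + 7:00 = 03:29 on Jul 9.

03:29 on July 9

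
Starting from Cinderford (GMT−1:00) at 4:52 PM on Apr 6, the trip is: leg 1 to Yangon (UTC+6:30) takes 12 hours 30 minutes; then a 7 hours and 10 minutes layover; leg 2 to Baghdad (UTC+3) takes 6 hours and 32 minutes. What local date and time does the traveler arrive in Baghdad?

Convert departure to UTC: 4:52 PM + 1:00 = 5:52 PM UTC on Apr 6.
Add 12 hours 30 minutes leg 1 → 6:22 AM UTC (Apr 7).
Add 7 hours 10 minutes layover in Yangon → 1:32 PM UTC.
Add 6 hours 32 minutes leg 2 → 8:04 PM UTC.
Baghdad is UTC+3:00, so local arrival = 8:04 PM + 3:00 = 11:04 PM on Apr 7.

11:04 PM on April 7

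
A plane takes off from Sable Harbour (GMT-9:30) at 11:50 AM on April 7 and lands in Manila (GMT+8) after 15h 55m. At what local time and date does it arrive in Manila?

9:15 PM on April 8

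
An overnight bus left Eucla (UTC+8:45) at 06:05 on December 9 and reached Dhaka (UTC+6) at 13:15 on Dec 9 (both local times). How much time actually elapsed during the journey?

Dhaka is 2:45 behind Eucla.
Clock-face elapsed time (ignoring zones) is 7 hours 10 minutes.
Actual elapsed = 7 hours 10 minutes + 2:45 = 9 hours 55 minutes.

9 hours 55 minutes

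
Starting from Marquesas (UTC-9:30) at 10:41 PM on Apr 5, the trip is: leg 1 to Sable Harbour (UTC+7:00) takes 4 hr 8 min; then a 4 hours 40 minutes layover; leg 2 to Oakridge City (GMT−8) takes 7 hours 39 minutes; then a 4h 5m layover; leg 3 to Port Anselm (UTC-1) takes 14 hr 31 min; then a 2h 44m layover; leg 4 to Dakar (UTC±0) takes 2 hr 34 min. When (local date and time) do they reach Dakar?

Convert departure to UTC: 10:41 PM + 9:30 = 8:11 AM UTC on Apr 6.
Add 4 hours 8 minutes leg 1 → 12:19 PM UTC.
Add 4 hours 40 minutes layover in Sable Harbour → 4:59 PM UTC.
Add 7 hours and 39 minutes leg 2 → 12:38 AM UTC (Apr 7).
Add 4 hours 5 minutes layover in Oakridge City → 4:43 AM UTC.
Add 14 hours 31 minutes leg 3 → 7:14 PM UTC.
Add 2 hours and 44 minutes layover in Port Anselm → 9:58 PM UTC.
Add 2 hours and 34 minutes leg 4 → 12:32 AM UTC (Apr 8).
Dakar is UTC+0, so local arrival is the same: 12:32 AM on Apr 8.

12:32 AM on Apr 8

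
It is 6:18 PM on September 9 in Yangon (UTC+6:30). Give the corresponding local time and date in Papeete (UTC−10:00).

1:48 AM on September 9

In UTC: 6:18 PM − 6:30 = 11:48 AM on Sep 9.
Papeete is UTC−10:00: 11:48 AM − 10:00 = 1:48 AM on Sep 9.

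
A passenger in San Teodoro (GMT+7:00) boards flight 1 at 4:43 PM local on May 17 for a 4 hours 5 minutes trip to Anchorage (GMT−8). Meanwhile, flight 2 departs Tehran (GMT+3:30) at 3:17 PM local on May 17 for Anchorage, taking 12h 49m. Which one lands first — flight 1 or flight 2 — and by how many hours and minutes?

Flight 1 in UTC: 4:43 PM − 7:00 = 9:43 AM on May 17.
+4 hours and 5 minutes → arrive 1:48 PM UTC on May 17.
Flight 2 in UTC: 3:17 PM − 3:30 = 11:47 AM on May 17.
+12 hours and 49 minutes → arrive 12:36 AM UTC on May 18.
Flight 1 lands earlier by 10 hours 48 minutes.

the first, by 10 hours 48 minutes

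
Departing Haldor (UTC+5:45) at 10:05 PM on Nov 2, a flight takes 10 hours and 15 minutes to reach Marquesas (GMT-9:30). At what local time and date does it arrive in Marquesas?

5:05 PM on November 2

Convert departure to UTC: 10:05 PM − 5:45 = 4:20 PM UTC on Nov 2.
Add 10 hours 15 minutes travel time → 2:35 AM UTC (Nov 3).
Marquesas is UTC−9:30, so local arrival = 2:35 AM − 9:30 = 5:05 PM on Nov 2.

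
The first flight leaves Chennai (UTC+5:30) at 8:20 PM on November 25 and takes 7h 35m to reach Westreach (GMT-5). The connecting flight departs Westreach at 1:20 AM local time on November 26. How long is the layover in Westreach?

Convert departure to UTC: 8:20 PM − 5:30 = 2:50 PM UTC on Nov 25.
Add 7 hours and 35 minutes flight time → 10:25 PM UTC.
Westreach is UTC−5:00, so local arrival = 10:25 PM − 5:00 = 5:25 PM on Nov 25.
Layover = 1:20 AM − 5:25 PM (+1 day) = 7 hours 55 minutes.

7 hours 55 minutes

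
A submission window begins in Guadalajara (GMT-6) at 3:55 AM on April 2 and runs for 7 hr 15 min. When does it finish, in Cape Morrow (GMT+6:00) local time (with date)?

Convert start to UTC: 3:55 AM + 6:00 = 9:55 AM UTC on Apr 2.
Add 7 hours 15 minutes duration → 5:10 PM UTC.
Cape Morrow is UTC+6:00, so local end time = 5:10 PM + 6:00 = 11:10 PM on Apr 2.

11:10 PM on April 2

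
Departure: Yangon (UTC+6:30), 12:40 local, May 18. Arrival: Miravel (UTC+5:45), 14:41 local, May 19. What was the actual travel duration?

26 hours 46 minutes

Miravel is 0:45 behind Yangon.
Clock-face elapsed time (ignoring zones) is 26 hours 1 minute.
Actual elapsed = 26 hours 1 minute + 0:45 = 26 hours 46 minutes.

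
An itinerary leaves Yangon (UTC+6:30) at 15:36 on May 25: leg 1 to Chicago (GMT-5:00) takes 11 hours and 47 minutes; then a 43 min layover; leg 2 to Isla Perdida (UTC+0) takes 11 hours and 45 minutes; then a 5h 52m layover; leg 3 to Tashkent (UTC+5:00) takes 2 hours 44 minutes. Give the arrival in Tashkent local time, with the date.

22:57 on May 26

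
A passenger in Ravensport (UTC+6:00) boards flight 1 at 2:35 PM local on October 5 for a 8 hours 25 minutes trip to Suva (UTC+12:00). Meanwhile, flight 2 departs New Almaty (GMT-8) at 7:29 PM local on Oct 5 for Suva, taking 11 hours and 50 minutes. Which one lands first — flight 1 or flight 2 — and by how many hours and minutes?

the first, by 22 hours 19 minutes

Flight 1 in UTC: 2:35 PM − 6:00 = 8:35 AM on Oct 5.
+8 hours 25 minutes → arrive 5:00 PM UTC on Oct 5.
Flight 2 in UTC: 7:29 PM + 8:00 = 3:29 AM on Oct 6.
+11 hours and 50 minutes → arrive 3:19 PM UTC on Oct 6.
Flight 1 lands earlier by 22 hours 19 minutes.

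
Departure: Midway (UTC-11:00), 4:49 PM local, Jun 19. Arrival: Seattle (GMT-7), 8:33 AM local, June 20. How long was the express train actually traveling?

Departure in UTC: 4:49 PM + 11:00 = 3:49 AM on Jun 20.
Arrival in UTC: 8:33 AM + 7:00 = 3:33 PM on Jun 20.
Elapsed = 3:33 PM − 3:49 AM = 11 hours 44 minutes.

11 hours 44 minutes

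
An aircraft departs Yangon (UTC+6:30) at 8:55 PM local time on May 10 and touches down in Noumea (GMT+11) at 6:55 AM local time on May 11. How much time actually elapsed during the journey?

5 hours 30 minutes

Departure in UTC: 8:55 PM − 6:30 = 2:25 PM on May 10.
Arrival in UTC: 6:55 AM − 11:00 = 7:55 PM on May 10.
Elapsed = 7:55 PM − 2:25 PM = 5 hours 30 minutes.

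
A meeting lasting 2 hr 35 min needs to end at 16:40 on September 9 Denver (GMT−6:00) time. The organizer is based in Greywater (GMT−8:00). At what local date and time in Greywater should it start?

Target end time in UTC: 16:40 + 6:00 = 22:40 on Sep 9.
Subtract 2 hours and 35 minutes → start 20:05 UTC on Sep 9.
Greywater is UTC−8:00: 20:05 − 8:00 = 12:05 on Sep 9.

12:05 on Sep 9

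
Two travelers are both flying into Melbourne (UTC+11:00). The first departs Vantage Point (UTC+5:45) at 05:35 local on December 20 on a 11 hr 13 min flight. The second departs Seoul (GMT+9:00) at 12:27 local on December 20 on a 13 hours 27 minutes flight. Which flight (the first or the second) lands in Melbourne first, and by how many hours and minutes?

Flight 1 in UTC: 05:35 − 5:45 = 23:50 on Dec 19.
+11 hours 13 minutes → arrive 11:03 UTC on Dec 20.
Flight 2 in UTC: 12:27 − 9:00 = 03:27 on Dec 20.
+13 hours and 27 minutes → arrive 16:54 UTC on Dec 20.
Flight 1 lands earlier by 5 hours 51 minutes.

the first, by 5 hours 51 minutes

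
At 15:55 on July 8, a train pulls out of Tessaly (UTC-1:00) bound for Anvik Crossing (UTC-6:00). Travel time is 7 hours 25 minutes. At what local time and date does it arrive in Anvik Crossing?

18:20 on July 8

Convert departure to UTC: 15:55 + 1:00 = 16:55 UTC on Jul 8.
Add 7 hours 25 minutes travel time → 00:20 UTC (Jul 9).
Anvik Crossing is UTC−6:00, so local arrival = 00:20 − 6:00 = 18:20 on Jul 8.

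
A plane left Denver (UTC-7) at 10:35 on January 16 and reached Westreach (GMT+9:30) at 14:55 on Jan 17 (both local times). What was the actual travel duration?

Departure in UTC: 10:35 + 7:00 = 17:35 on Jan 16.
Arrival in UTC: 14:55 − 9:30 = 05:25 on Jan 17.
Elapsed = 05:25 − 17:35 (+1 day) = 11 hours 50 minutes.

11 hours 50 minutes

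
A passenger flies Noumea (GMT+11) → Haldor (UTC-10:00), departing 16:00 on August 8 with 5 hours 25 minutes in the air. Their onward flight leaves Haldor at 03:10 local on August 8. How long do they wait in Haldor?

Convert departure to UTC: 16:00 − 11:00 = 05:00 UTC on Aug 8.
Add 5 hours and 25 minutes flight time → 10:25 UTC.
Haldor is UTC−10:00, so local arrival = 10:25 − 10:00 = 00:25 on Aug 8.
Layover = 03:10 − 00:25 = 2 hours 45 minutes.

2 hours 45 minutes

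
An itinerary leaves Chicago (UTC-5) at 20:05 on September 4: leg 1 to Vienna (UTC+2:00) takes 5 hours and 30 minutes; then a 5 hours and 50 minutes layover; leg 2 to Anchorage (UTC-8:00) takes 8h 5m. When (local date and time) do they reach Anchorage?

12:30 on September 5

Convert departure to UTC: 20:05 + 5:00 = 01:05 UTC on Sep 5.
Add 5 hours 30 minutes leg 1 → 06:35 UTC.
Add 5 hours 50 minutes layover in Vienna → 12:25 UTC.
Add 8 hours 5 minutes leg 2 → 20:30 UTC.
Anchorage is UTC−8:00, so local arrival = 20:30 − 8:00 = 12:30 on Sep 5.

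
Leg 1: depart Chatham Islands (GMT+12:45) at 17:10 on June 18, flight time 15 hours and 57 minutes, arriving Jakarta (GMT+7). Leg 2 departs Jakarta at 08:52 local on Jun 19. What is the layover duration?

Convert departure to UTC: 17:10 − 12:45 = 04:25 UTC on Jun 18.
Add 15 hours and 57 minutes flight time → 20:22 UTC.
Jakarta is UTC+7:00, so local arrival = 20:22 + 7:00 = 03:22 on Jun 19.
Layover = 08:52 − 03:22 = 5 hours 30 minutes.

5 hours 30 minutes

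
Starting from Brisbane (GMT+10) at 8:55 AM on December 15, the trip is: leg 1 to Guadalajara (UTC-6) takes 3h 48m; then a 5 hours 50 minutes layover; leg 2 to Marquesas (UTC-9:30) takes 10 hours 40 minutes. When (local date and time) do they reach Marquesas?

9:43 AM on December 15

Convert departure to UTC: 8:55 AM − 10:00 = 10:55 PM UTC on Dec 14.
Add 3 hours 48 minutes leg 1 → 2:43 AM UTC (Dec 15).
Add 5 hours 50 minutes layover in Guadalajara → 8:33 AM UTC.
Add 10 hours 40 minutes leg 2 → 7:13 PM UTC.
Marquesas is UTC−9:30, so local arrival = 7:13 PM − 9:30 = 9:43 AM on Dec 15.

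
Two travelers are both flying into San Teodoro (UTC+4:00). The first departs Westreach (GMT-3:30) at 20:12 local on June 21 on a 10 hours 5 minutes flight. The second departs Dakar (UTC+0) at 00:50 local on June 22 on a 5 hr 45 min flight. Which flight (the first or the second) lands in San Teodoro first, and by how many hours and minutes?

the second, by 3 hours 12 minutes

Flight 1 in UTC: 20:12 + 3:30 = 23:42 on Jun 21.
+10 hours 5 minutes → arrive 09:47 UTC on Jun 22.
Flight 2 departs at 00:50 UTC (Jun 22).
+5 hours and 45 minutes → arrive 06:35 UTC on Jun 22.
Flight 2 lands earlier by 3 hours 12 minutes.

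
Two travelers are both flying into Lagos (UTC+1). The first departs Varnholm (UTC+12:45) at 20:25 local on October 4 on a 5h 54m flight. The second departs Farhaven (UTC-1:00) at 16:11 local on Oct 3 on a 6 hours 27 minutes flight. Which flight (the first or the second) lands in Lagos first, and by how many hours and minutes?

the second, by 13 hours 56 minutes

Flight 1 in UTC: 20:25 − 12:45 = 07:40 on Oct 4.
+5 hours 54 minutes → arrive 13:34 UTC on Oct 4.
Flight 2 in UTC: 16:11 + 1:00 = 17:11 on Oct 3.
+6 hours 27 minutes → arrive 23:38 UTC on Oct 3.
Flight 2 lands earlier by 13 hours 56 minutes.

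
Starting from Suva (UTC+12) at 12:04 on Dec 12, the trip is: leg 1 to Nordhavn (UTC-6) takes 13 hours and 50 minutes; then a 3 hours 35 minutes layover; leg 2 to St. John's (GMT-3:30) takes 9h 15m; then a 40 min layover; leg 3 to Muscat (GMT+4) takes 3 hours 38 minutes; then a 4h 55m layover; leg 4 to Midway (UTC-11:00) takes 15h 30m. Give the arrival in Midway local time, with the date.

16:27 on December 13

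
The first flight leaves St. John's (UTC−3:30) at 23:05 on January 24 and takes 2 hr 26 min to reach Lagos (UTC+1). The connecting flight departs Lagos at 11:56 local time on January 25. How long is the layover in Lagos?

5 hours 55 minutes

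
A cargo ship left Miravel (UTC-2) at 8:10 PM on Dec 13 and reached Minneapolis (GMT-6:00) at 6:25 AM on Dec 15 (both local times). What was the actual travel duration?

38 hours 15 minutes

Minneapolis is 4:00 behind Miravel.
Clock-face elapsed time (ignoring zones) is 34 hours 15 minutes.
Actual elapsed = 34 hours 15 minutes + 4:00 = 38 hours 15 minutes.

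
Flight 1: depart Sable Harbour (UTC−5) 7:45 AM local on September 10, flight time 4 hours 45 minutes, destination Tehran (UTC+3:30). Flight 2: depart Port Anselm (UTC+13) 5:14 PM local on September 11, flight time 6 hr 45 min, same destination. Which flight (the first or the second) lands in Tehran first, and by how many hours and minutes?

the first, by 17 hours 29 minutes

Flight 1 in UTC: 7:45 AM + 5:00 = 12:45 PM on Sep 10.
+4 hours 45 minutes → arrive 5:30 PM UTC on Sep 10.
Flight 2 in UTC: 5:14 PM − 13:00 = 4:14 AM on Sep 11.
+6 hours and 45 minutes → arrive 10:59 AM UTC on Sep 11.
Flight 1 lands earlier by 17 hours 29 minutes.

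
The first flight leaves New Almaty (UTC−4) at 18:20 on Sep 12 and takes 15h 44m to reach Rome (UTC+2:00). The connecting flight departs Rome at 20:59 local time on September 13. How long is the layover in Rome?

Convert departure to UTC: 18:20 + 4:00 = 22:20 UTC on Sep 12.
Add 15 hours 44 minutes flight time → 14:04 UTC (Sep 13).
Rome is UTC+2:00, so local arrival = 14:04 + 2:00 = 16:04 on Sep 13.
Layover = 20:59 − 16:04 = 4 hours 55 minutes.

4 hours 55 minutes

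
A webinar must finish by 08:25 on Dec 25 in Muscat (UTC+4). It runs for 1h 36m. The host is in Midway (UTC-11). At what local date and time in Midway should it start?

15:49 on Dec 24

Target end time in UTC: 08:25 − 4:00 = 04:25 on Dec 25.
Subtract 1 hour 36 minutes → start 02:49 UTC on Dec 25.
Midway is UTC−11:00: 02:49 − 11:00 = 15:49 on Dec 24.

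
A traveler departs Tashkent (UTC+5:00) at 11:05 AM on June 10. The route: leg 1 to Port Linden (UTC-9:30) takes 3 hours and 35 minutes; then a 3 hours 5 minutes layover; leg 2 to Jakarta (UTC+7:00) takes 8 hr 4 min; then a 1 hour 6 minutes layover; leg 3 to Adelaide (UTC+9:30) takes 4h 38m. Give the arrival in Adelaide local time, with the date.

12:03 PM on Jun 11

Convert departure to UTC: 11:05 AM − 5:00 = 6:05 AM UTC on Jun 10.
Add 3 hours and 35 minutes leg 1 → 9:40 AM UTC.
Add 3 hours 5 minutes layover in Port Linden → 12:45 PM UTC.
Add 8 hours and 4 minutes leg 2 → 8:49 PM UTC.
Add 1 hour 6 minutes layover in Jakarta → 9:55 PM UTC.
Add 4 hours and 38 minutes leg 3 → 2:33 AM UTC (Jun 11).
Adelaide is UTC+9:30, so local arrival = 2:33 AM + 9:30 = 12:03 PM on Jun 11.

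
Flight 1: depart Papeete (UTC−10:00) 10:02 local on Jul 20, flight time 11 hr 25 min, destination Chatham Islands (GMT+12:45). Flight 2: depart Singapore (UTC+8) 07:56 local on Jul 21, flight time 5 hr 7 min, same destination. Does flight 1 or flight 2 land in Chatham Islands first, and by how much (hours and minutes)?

Flight 1 in UTC: 10:02 + 10:00 = 20:02 on Jul 20.
+11 hours 25 minutes → arrive 07:27 UTC on Jul 21.
Flight 2 in UTC: 07:56 − 8:00 = 23:56 on Jul 20.
+5 hours and 7 minutes → arrive 05:03 UTC on Jul 21.
Flight 2 lands earlier by 2 hours 24 minutes.

the second, by 2 hours 24 minutes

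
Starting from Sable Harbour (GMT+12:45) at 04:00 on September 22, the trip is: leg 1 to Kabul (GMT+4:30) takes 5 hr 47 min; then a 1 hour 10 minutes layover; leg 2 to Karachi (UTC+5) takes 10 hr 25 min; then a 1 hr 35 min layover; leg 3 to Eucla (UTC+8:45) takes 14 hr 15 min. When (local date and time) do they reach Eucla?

09:12 on September 23

Convert departure to UTC: 04:00 − 12:45 = 15:15 UTC on Sep 21.
Add 5 hours 47 minutes leg 1 → 21:02 UTC.
Add 1 hour 10 minutes layover in Kabul → 22:12 UTC.
Add 10 hours and 25 minutes leg 2 → 08:37 UTC (Sep 22).
Add 1 hour and 35 minutes layover in Karachi → 10:12 UTC.
Add 14 hours 15 minutes leg 3 → 00:27 UTC (Sep 23).
Eucla is UTC+8:45, so local arrival = 00:27 + 8:45 = 09:12 on Sep 23.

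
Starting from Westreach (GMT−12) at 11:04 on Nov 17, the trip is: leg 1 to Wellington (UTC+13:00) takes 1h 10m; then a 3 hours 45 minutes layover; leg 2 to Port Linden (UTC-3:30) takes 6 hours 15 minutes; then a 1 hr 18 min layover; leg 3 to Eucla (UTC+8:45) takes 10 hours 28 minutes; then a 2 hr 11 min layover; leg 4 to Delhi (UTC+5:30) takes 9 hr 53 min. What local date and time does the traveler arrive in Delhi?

Convert departure to UTC: 11:04 + 12:00 = 23:04 UTC on Nov 17.
Add 1 hour and 10 minutes leg 1 → 00:14 UTC (Nov 18).
Add 3 hours and 45 minutes layover in Wellington → 03:59 UTC.
Add 6 hours and 15 minutes leg 2 → 10:14 UTC.
Add 1 hour and 18 minutes layover in Port Linden → 11:32 UTC.
Add 10 hours and 28 minutes leg 3 → 22:00 UTC.
Add 2 hours and 11 minutes layover in Eucla → 00:11 UTC (Nov 19).
Add 9 hours and 53 minutes leg 4 → 10:04 UTC.
Delhi is UTC+5:30, so local arrival = 10:04 + 5:30 = 15:34 on Nov 19.

15:34 on Nov 19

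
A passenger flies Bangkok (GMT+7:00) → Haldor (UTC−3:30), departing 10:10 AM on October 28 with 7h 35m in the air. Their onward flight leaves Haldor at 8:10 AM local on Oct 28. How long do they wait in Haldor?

Convert departure to UTC: 10:10 AM − 7:00 = 3:10 AM UTC on Oct 28.
Add 7 hours 35 minutes flight time → 10:45 AM UTC.
Haldor is UTC−3:30, so local arrival = 10:45 AM − 3:30 = 7:15 AM on Oct 28.
Layover = 8:10 AM − 7:15 AM = 55 minutes.

55 minutes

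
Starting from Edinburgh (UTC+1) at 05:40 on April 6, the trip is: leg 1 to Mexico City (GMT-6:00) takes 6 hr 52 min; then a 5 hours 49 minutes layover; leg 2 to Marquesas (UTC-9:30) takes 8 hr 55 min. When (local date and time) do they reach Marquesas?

Convert departure to UTC: 05:40 − 1:00 = 04:40 UTC on Apr 6.
Add 6 hours and 52 minutes leg 1 → 11:32 UTC.
Add 5 hours 49 minutes layover in Mexico City → 17:21 UTC.
Add 8 hours 55 minutes leg 2 → 02:16 UTC (Apr 7).
Marquesas is UTC−9:30, so local arrival = 02:16 − 9:30 = 16:46 on Apr 6.

16:46 on April 6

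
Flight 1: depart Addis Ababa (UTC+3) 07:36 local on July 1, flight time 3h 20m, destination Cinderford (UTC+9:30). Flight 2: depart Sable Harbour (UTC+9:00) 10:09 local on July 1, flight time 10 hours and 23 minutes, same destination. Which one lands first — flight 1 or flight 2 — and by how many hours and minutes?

the first, by 3 hours 36 minutes

Flight 1 in UTC: 07:36 − 3:00 = 04:36 on Jul 1.
+3 hours 20 minutes → arrive 07:56 UTC on Jul 1.
Flight 2 in UTC: 10:09 − 9:00 = 01:09 on Jul 1.
+10 hours 23 minutes → arrive 11:32 UTC on Jul 1.
Flight 1 lands earlier by 3 hours 36 minutes.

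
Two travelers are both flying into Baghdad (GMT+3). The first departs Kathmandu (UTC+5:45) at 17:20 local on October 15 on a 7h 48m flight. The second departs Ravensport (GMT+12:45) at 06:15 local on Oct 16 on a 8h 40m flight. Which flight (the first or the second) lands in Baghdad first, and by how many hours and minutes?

the first, by 6 hours 47 minutes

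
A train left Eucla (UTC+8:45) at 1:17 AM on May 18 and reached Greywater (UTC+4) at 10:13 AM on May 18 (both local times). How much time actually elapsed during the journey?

13 hours 41 minutes

Departure in UTC: 1:17 AM − 8:45 = 4:32 PM on May 17.
Arrival in UTC: 10:13 AM − 4:00 = 6:13 AM on May 18.
Elapsed = 6:13 AM − 4:32 PM (+1 day) = 13 hours 41 minutes.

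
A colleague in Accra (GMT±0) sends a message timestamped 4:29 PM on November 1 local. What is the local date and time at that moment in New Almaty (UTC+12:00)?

4:29 AM on Nov 2

New Almaty is 12:00 ahead of Accra.
Shift by the zone difference: 4:29 PM + 12:00 = 4:29 AM on Nov 2 in New Almaty.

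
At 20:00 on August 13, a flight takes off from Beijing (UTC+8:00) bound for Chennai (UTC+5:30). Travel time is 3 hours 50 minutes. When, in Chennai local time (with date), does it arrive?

21:20 on August 13

Chennai is 2:30 behind Beijing.
After 3 hours 50 minutes it is 23:50 in Beijing.
Shift by the zone difference: 23:50 − 2:30 = 21:20 on Aug 13 in Chennai.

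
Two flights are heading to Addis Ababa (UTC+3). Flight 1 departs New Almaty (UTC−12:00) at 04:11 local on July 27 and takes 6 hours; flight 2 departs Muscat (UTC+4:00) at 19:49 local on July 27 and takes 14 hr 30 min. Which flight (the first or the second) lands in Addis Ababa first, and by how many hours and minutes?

Flight 1 in UTC: 04:11 + 12:00 = 16:11 on Jul 27.
+6 hours → arrive 22:11 UTC on Jul 27.
Flight 2 in UTC: 19:49 − 4:00 = 15:49 on Jul 27.
+14 hours 30 minutes → arrive 06:19 UTC on Jul 28.
Flight 1 lands earlier by 8 hours 8 minutes.

the first, by 8 hours 8 minutes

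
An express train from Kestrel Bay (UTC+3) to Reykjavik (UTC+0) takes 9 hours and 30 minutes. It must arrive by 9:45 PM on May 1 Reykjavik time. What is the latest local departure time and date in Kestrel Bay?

3:15 PM on May 1

Target arrival is already UTC: 9:45 PM on May 1.
Subtract 9 hours and 30 minutes → departure 12:15 PM UTC on May 1.
Kestrel Bay is UTC+3:00: 12:15 PM + 3:00 = 3:15 PM on May 1.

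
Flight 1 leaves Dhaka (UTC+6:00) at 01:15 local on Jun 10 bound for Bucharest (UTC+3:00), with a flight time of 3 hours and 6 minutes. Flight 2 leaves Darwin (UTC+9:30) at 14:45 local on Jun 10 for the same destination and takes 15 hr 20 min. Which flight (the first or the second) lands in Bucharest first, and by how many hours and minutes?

the first, by 22 hours 14 minutes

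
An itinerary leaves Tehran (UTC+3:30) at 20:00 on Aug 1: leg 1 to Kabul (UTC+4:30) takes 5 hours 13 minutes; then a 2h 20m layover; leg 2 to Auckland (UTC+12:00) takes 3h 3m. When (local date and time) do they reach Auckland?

15:06 on August 2

Convert departure to UTC: 20:00 − 3:30 = 16:30 UTC on Aug 1.
Add 5 hours and 13 minutes leg 1 → 21:43 UTC.
Add 2 hours 20 minutes layover in Kabul → 00:03 UTC (Aug 2).
Add 3 hours and 3 minutes leg 2 → 03:06 UTC.
Auckland is UTC+12:00, so local arrival = 03:06 + 12:00 = 15:06 on Aug 2.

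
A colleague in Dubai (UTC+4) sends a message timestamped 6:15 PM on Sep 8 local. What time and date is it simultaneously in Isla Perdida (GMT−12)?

In UTC: 6:15 PM − 4:00 = 2:15 PM on Sep 8.
Isla Perdida is UTC−12:00: 2:15 PM − 12:00 = 2:15 AM on Sep 8.

2:15 AM on Sep 8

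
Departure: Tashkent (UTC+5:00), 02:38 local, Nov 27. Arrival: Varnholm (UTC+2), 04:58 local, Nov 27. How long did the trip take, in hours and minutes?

Departure in UTC: 02:38 − 5:00 = 21:38 on Nov 26.
Arrival in UTC: 04:58 − 2:00 = 02:58 on Nov 27.
Elapsed = 02:58 − 21:38 (+1 day) = 5 hours 20 minutes.

5 hours 20 minutes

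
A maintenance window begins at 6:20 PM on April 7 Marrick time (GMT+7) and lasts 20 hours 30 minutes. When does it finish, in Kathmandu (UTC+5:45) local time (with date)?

Convert start to UTC: 6:20 PM − 7:00 = 11:20 AM UTC on Apr 7.
Add 20 hours and 30 minutes duration → 7:50 AM UTC (Apr 8).
Kathmandu is UTC+5:45, so local end time = 7:50 AM + 5:45 = 1:35 PM on Apr 8.

1:35 PM on April 8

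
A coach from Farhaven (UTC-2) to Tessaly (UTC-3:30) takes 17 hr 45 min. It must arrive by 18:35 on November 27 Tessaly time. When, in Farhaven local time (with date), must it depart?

02:20 on November 27

Target arrival in UTC: 18:35 + 3:30 = 22:05 on Nov 27.
Subtract 17 hours and 45 minutes → departure 04:20 UTC on Nov 27.
Farhaven is UTC−2:00: 04:20 − 2:00 = 02:20 on Nov 27.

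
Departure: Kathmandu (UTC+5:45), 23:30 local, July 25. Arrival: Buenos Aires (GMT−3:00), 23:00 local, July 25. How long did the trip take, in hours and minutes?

Buenos Aires is 8:45 behind Kathmandu.
Clock-face elapsed time (ignoring zones) is −30 minutes.
Actual elapsed = −30 minutes + 8:45 = 8 hours 15 minutes.

8 hours 15 minutes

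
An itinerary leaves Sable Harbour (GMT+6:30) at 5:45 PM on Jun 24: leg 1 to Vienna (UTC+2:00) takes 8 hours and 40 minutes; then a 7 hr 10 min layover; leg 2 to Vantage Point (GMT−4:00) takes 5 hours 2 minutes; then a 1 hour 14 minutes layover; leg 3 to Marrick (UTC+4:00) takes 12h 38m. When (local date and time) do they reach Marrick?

1:59 AM on June 26

Convert departure to UTC: 5:45 PM − 6:30 = 11:15 AM UTC on Jun 24.
Add 8 hours 40 minutes leg 1 → 7:55 PM UTC.
Add 7 hours and 10 minutes layover in Vienna → 3:05 AM UTC (Jun 25).
Add 5 hours 2 minutes leg 2 → 8:07 AM UTC.
Add 1 hour 14 minutes layover in Vantage Point → 9:21 AM UTC.
Add 12 hours and 38 minutes leg 3 → 9:59 PM UTC.
Marrick is UTC+4:00, so local arrival = 9:59 PM + 4:00 = 1:59 AM on Jun 26.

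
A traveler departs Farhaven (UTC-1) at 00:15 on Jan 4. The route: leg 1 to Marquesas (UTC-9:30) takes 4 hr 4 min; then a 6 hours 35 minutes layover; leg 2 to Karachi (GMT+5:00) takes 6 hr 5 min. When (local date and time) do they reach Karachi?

22:59 on January 4

Convert departure to UTC: 00:15 + 1:00 = 01:15 UTC on Jan 4.
Add 4 hours 4 minutes leg 1 → 05:19 UTC.
Add 6 hours 35 minutes layover in Marquesas → 11:54 UTC.
Add 6 hours 5 minutes leg 2 → 17:59 UTC.
Karachi is UTC+5:00, so local arrival = 17:59 + 5:00 = 22:59 on Jan 4.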